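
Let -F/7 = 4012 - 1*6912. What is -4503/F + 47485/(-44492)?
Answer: -10395473/8064175 ≈ -1.2891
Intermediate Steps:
F = 20300 (F = -7*(4012 - 1*6912) = -7*(4012 - 6912) = -7*(-2900) = 20300)
-4503/F + 47485/(-44492) = -4503/20300 + 47485/(-44492) = -4503*1/20300 + 47485*(-1/44492) = -4503/20300 - 47485/44492 = -10395473/8064175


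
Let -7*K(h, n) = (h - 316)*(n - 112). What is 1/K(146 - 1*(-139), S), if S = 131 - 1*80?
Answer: -7/1891 ≈ -0.0037017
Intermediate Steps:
S = 51 (S = 131 - 80 = 51)
K(h, n) = -(-316 + h)*(-112 + n)/7 (K(h, n) = -(h - 316)*(n - 112)/7 = -(-316 + h)*(-112 + n)/7)
1/K(146 - 1*(-139), S) = 1/(-5056 + 16*(146 - 1*(-139)) + (316/7)*51 - 1/7*(146 - 1*(-139))*51) = 1/(-5056 + 16*(146 + 139) + 16116/7 - 1/7*(146 + 139)*51) = 1/(-5056 + 16*285 + 16116/7 - 1/7*285*51) = 1/(-5056 + 4560 + 16116/7 - 14535/7) = 1/(-1891/7) = -7/1891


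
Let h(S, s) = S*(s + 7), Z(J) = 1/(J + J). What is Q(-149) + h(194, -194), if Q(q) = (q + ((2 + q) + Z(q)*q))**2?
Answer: 204169/4 ≈ 51042.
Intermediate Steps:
Z(J) = 1/(2*J)
Q(q) = (5/2 + 2*q)**2 (Q(q) = (q + ((2 + q) + (1/(2*q))*q))**2 = (q + ((2 + q) + 1/2))**2 = (q + (5/2 + q))**2 = (5/2 + 2*q)**2)
h(S, s) = S*(7 + s)
Q(-149) + h(194, -194) = (5 + 4*(-149))**2/4 + 194*(7 - 194) = (5 - 596)**2/4 + 194*(-187) = (1/4)*(-591)**2 - 36278 = (1/4)*349281 - 36278 = 349281/4 - 36278 = 204169/4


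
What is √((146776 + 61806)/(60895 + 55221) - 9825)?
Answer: I*√273647774582/5278 ≈ 99.112*I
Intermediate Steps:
√((146776 + 61806)/(60895 + 55221) - 9825) = √(208582/116116 - 9825) = √(208582*(1/116116) - 9825) = √(9481/5278 - 9825) = √(-51846869/5278) = I*√273647774582/5278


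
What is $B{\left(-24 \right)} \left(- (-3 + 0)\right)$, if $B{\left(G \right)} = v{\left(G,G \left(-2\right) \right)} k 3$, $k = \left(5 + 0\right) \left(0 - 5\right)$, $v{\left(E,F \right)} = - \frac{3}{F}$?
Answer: $\frac{225}{16} \approx 14.063$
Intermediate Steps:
$k = -25$ ($k = 5 \left(-5\right) = -25$)
$B{\left(G \right)} = - \frac{225}{2 G}$ ($B{\left(G \right)} = - \frac{3}{G \left(-2\right)} \left(-25\right) 3 = - \frac{3}{\left(-2\right) G} \left(-25\right) 3 = - 3 \left(- \frac{1}{2 G}\right) \left(-25\right) 3 = \frac{3}{2 G} \left(-25\right) 3 = - \frac{75}{2 G} 3 = - \frac{225}{2 G}$)
$B{\left(-24 \right)} \left(- (-3 + 0)\right) = - \frac{225}{2 \left(-24\right)} \left(- (-3 + 0)\right) = \left(- \frac{225}{2}\right) \left(- \frac{1}{24}\right) \left(\left(-1\right) \left(-3\right)\right) = \frac{75}{16} \cdot 3 = \frac{225}{16}$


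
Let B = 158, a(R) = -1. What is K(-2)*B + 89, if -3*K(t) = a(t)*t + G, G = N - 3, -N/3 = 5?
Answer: 2795/3 ≈ 931.67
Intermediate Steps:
N = -15 (N = -3*5 = -15)
G = -18 (G = -15 - 3 = -18)
K(t) = 6 + t/3 (K(t) = -(-t - 18)/3 = -(-18 - t)/3 = 6 + t/3)
K(-2)*B + 89 = (6 + (⅓)*(-2))*158 + 89 = (6 - ⅔)*158 + 89 = (16/3)*158 + 89 = 2528/3 + 89 = 2795/3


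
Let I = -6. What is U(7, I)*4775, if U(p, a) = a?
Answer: -28650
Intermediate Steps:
U(7, I)*4775 = -6*4775 = -28650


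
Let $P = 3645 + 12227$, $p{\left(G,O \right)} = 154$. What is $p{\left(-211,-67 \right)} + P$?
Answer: $16026$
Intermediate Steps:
$P = 15872$
$p{\left(-211,-67 \right)} + P = 154 + 15872 = 16026$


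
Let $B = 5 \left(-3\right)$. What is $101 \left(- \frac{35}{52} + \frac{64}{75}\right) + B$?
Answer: $\frac{12503}{3900} \approx 3.2059$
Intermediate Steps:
$B = -15$
$101 \left(- \frac{35}{52} + \frac{64}{75}\right) + B = 101 \left(- \frac{35}{52} + \frac{64}{75}\right) - 15 = 101 \cdot \frac{703}{3900} - 15 = \frac{71003}{3900} - 15 = \frac{12503}{3900}$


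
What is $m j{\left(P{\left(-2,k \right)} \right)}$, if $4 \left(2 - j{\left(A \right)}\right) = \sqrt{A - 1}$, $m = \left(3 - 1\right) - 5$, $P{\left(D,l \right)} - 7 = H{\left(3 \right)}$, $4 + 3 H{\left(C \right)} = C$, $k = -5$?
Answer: $-6 + \frac{\sqrt{51}}{4} \approx -4.2146$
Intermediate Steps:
$H{\left(C \right)} = - \frac{4}{3} + \frac{C}{3}$
$P{\left(D,l \right)} = \frac{20}{3}$ ($P{\left(D,l \right)} = 7 + \left(- \frac{4}{3} + \frac{1}{3} \cdot 3\right) = 7 + \left(- \frac{4}{3} + 1\right) = 7 - \frac{1}{3} = \frac{20}{3}$)
$m = -3$ ($m = 2 - 5 = -3$)
$j{\left(A \right)} = 2 - \frac{\sqrt{-1 + A}}{4}$ ($j{\left(A \right)} = 2 - \frac{\sqrt{A - 1}}{4} = 2 - \frac{\sqrt{-1 + A}}{4}$)
$m j{\left(P{\left(-2,k \right)} \right)} = - 3 \left(2 - \frac{\sqrt{-1 + \frac{20}{3}}}{4}\right) = - 3 \left(2 - \frac{\sqrt{\frac{17}{3}}}{4}\right) = - 3 \left(2 - \frac{\frac{1}{3} \sqrt{51}}{4}\right) = - 3 \left(2 - \frac{\sqrt{51}}{12}\right) = -6 + \frac{\sqrt{51}}{4}$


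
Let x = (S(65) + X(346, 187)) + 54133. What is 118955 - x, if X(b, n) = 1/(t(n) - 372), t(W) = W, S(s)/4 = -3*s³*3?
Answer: 1840994571/185 ≈ 9.9513e+6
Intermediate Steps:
S(s) = -36*s³ (S(s) = 4*(-3*s³*3) = 4*(-9*s³) = -36*s³)
X(b, n) = 1/(-372 + n) (X(b, n) = 1/(n - 372) = 1/(-372 + n))
x = -1818987896/185 (x = (-36*65³ + 1/(-372 + 187)) + 54133 = (-36*274625 + 1/(-185)) + 54133 = (-9886500 - 1/185) + 54133 = -1829002501/185 + 54133 = -1818987896/185 ≈ -9.8324e+6)
118955 - x = 118955 - 1*(-1818987896/185) = 118955 + 1818987896/185 = 1840994571/185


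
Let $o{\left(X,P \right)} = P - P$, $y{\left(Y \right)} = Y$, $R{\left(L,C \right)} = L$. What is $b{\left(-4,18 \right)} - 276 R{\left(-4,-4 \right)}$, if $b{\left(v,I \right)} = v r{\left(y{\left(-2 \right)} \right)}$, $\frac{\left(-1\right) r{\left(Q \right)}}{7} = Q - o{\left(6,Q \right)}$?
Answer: $1048$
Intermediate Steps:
$o{\left(X,P \right)} = 0$
$r{\left(Q \right)} = - 7 Q$ ($r{\left(Q \right)} = - 7 \left(Q - 0\right) = - 7 \left(Q + 0\right) = - 7 Q$)
$b{\left(v,I \right)} = 14 v$ ($b{\left(v,I \right)} = v \left(\left(-7\right) \left(-2\right)\right) = v 14 = 14 v$)
$b{\left(-4,18 \right)} - 276 R{\left(-4,-4 \right)} = 14 \left(-4\right) - -1104 = -56 + 1104 = 1048$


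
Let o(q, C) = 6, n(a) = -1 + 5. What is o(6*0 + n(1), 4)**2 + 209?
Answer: 245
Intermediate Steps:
n(a) = 4
o(6*0 + n(1), 4)**2 + 209 = 6**2 + 209 = 36 + 209 = 245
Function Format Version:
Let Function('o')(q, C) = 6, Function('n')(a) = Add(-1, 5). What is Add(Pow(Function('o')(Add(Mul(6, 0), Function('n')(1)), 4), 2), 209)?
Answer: 245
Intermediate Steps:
Function('n')(a) = 4
Add(Pow(Function('o')(Add(Mul(6, 0), Function('n')(1)), 4), 2), 209) = Add(Pow(6, 2), 209) = Add(36, 209) = 245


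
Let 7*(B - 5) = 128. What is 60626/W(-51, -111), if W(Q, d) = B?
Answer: 424382/163 ≈ 2603.6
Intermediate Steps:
B = 163/7 (B = 5 + (⅐)*128 = 5 + 128/7 = 163/7 ≈ 23.286)
W(Q, d) = 163/7
60626/W(-51, -111) = 60626/(163/7) = 60626*(7/163) = 424382/163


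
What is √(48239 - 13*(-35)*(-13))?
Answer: 2*√10581 ≈ 205.73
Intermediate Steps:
√(48239 - 13*(-35)*(-13)) = √(48239 + 455*(-13)) = √(48239 - 5915) = √42324 = 2*√10581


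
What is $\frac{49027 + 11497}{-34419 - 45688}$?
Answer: $- \frac{60524}{80107} \approx -0.75554$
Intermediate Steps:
$\frac{49027 + 11497}{-34419 - 45688} = \frac{60524}{-80107} = 60524 \left(- \frac{1}{80107}\right) = - \frac{60524}{80107}$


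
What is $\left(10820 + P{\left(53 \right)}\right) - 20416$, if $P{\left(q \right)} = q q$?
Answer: $-6787$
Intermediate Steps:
$P{\left(q \right)} = q^{2}$
$\left(10820 + P{\left(53 \right)}\right) - 20416 = \left(10820 + 53^{2}\right) - 20416 = \left(10820 + 2809\right) - 20416 = 13629 - 20416 = -6787$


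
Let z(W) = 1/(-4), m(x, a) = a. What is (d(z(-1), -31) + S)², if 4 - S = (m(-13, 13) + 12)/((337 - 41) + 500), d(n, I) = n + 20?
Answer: 22278400/39601 ≈ 562.57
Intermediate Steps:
z(W) = -¼
d(n, I) = 20 + n
S = 3159/796 (S = 4 - (13 + 12)/((337 - 41) + 500) = 4 - 25/(296 + 500) = 4 - 25/796 = 3159/796 ≈ 3.9686)
(d(z(-1), -31) + S)² = ((20 - ¼) + 3159/796)² = (79/4 + 3159/796)² = (4720/199)² = 22278400/39601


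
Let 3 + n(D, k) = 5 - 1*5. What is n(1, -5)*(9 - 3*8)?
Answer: 45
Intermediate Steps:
n(D, k) = -3 (n(D, k) = -3 + (5 - 1*5) = -3 + (5 - 5) = -3 + 0 = -3)
n(1, -5)*(9 - 3*8) = -3*(9 - 3*8) = -3*(9 - 24) = -3*(-15) = 45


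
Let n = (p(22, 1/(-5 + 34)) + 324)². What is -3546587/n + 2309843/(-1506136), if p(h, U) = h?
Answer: -1404541880605/45077144344 ≈ -31.159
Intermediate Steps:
n = 119716 (n = (22 + 324)² = 346² = 119716)
-3546587/n + 2309843/(-1506136) = -3546587/119716 + 2309843/(-1506136) = -3546587*1/119716 + 2309843*(-1/1506136) = -3546587/119716 - 2309843/1506136 = -1404541880605/45077144344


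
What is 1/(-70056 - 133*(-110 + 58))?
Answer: -1/63140 ≈ -1.5838e-5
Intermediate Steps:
1/(-70056 - 133*(-110 + 58)) = 1/(-70056 - 133*(-52)) = 1/(-70056 + 6916) = 1/(-63140) = -1/63140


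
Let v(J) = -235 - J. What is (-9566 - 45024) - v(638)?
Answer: -53717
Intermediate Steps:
(-9566 - 45024) - v(638) = (-9566 - 45024) - (-235 - 1*638) = -54590 - (-235 - 638) = -54590 - 1*(-873) = -54590 + 873 = -53717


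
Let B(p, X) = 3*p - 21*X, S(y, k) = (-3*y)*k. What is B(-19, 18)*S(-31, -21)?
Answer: 849555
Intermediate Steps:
S(y, k) = -3*k*y
B(p, X) = -21*X + 3*p
B(-19, 18)*S(-31, -21) = (-21*18 + 3*(-19))*(-3*(-21)*(-31)) = (-378 - 57)*(-1953) = -435*(-1953) = 849555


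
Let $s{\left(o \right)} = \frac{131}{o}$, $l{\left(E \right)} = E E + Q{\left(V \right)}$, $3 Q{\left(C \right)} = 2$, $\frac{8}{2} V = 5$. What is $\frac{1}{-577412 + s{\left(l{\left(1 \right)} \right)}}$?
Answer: $- \frac{5}{2886667} \approx -1.7321 \cdot 10^{-6}$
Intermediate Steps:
$V = \frac{5}{4}$ ($V = \frac{1}{4} \cdot 5 = \frac{5}{4} \approx 1.25$)
$Q{\left(C \right)} = \frac{2}{3}$ ($Q{\left(C \right)} = \frac{1}{3} \cdot 2 = \frac{2}{3}$)
$l{\left(E \right)} = \frac{2}{3} + E^{2}$ ($l{\left(E \right)} = E E + \frac{2}{3} = E^{2} + \frac{2}{3} = \frac{2}{3} + E^{2}$)
$\frac{1}{-577412 + s{\left(l{\left(1 \right)} \right)}} = \frac{1}{-577412 + \frac{131}{\frac{2}{3} + 1^{2}}} = \frac{1}{-577412 + \frac{131}{\frac{2}{3} + 1}} = \frac{1}{-577412 + \frac{131}{\frac{5}{3}}} = \frac{1}{-577412 + 131 \cdot \frac{3}{5}} = \frac{1}{-577412 + \frac{393}{5}} = \frac{1}{- \frac{2886667}{5}} = - \frac{5}{2886667}$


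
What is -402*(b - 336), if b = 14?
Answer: 129444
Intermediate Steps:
-402*(b - 336) = -402*(14 - 336) = -402*(-322) = 129444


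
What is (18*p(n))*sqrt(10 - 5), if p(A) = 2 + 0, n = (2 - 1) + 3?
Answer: 36*sqrt(5) ≈ 80.498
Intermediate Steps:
n = 4 (n = 1 + 3 = 4)
p(A) = 2
(18*p(n))*sqrt(10 - 5) = (18*2)*sqrt(10 - 5) = 36*sqrt(5)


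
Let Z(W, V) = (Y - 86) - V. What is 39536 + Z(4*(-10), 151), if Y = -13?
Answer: 39286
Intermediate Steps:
Z(W, V) = -99 - V (Z(W, V) = (-13 - 86) - V = -99 - V)
39536 + Z(4*(-10), 151) = 39536 + (-99 - 1*151) = 39536 + (-99 - 151) = 39536 - 250 = 39286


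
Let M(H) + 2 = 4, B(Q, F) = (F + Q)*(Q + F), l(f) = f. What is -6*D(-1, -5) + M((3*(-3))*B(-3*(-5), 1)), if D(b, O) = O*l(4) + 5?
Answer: 92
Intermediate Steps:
B(Q, F) = (F + Q)² (B(Q, F) = (F + Q)*(F + Q) = (F + Q)²)
D(b, O) = 5 + 4*O (D(b, O) = O*4 + 5 = 4*O + 5 = 5 + 4*O)
M(H) = 2 (M(H) = -2 + 4 = 2)
-6*D(-1, -5) + M((3*(-3))*B(-3*(-5), 1)) = -6*(5 + 4*(-5)) + 2 = -6*(5 - 20) + 2 = -6*(-15) + 2 = 90 + 2 = 92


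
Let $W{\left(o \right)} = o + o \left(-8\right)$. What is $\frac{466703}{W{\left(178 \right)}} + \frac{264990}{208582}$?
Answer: $- \frac{4409803073}{11813326} \approx -373.29$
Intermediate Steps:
$W{\left(o \right)} = - 7 o$ ($W{\left(o \right)} = o - 8 o = - 7 o$)
$\frac{466703}{W{\left(178 \right)}} + \frac{264990}{208582} = \frac{466703}{\left(-7\right) 178} + \frac{264990}{208582} = \frac{466703}{-1246} + 264990 \cdot \frac{1}{208582} = 466703 \left(- \frac{1}{1246}\right) + \frac{12045}{9481} = - \frac{466703}{1246} + \frac{12045}{9481} = - \frac{4409803073}{11813326}$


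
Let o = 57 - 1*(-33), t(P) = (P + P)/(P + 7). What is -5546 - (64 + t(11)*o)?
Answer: -5720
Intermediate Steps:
t(P) = 2*P/(7 + P) (t(P) = (2*P)/(7 + P) = 2*P/(7 + P))
o = 90 (o = 57 + 33 = 90)
-5546 - (64 + t(11)*o) = -5546 - (64 + (2*11/(7 + 11))*90) = -5546 - (64 + (2*11/18)*90) = -5546 - (64 + (2*11*(1/18))*90) = -5546 - (64 + (11/9)*90) = -5546 - (64 + 110) = -5546 - 1*174 = -5546 - 174 = -5720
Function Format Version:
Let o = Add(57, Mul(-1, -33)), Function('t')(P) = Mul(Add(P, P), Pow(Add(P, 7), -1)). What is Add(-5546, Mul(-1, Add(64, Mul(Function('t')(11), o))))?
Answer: -5720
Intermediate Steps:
Function('t')(P) = Mul(2, P, Pow(Add(7, P), -1)) (Function('t')(P) = Mul(Mul(2, P), Pow(Add(7, P), -1)) = Mul(2, P, Pow(Add(7, P), -1)))
o = 90 (o = Add(57, 33) = 90)
Add(-5546, Mul(-1, Add(64, Mul(Function('t')(11), o)))) = Add(-5546, Mul(-1, Add(64, Mul(Mul(2, 11, Pow(Add(7, 11), -1)), 90)))) = Add(-5546, Mul(-1, Add(64, Mul(Mul(2, 11, Pow(18, -1)), 90)))) = Add(-5546, Mul(-1, Add(64, Mul(Mul(2, 11, Rational(1, 18)), 90)))) = Add(-5546, Mul(-1, Add(64, Mul(Rational(11, 9), 90)))) = Add(-5546, Mul(-1, Add(64, 110))) = Add(-5546, Mul(-1, 174)) = Add(-5546, -174) = -5720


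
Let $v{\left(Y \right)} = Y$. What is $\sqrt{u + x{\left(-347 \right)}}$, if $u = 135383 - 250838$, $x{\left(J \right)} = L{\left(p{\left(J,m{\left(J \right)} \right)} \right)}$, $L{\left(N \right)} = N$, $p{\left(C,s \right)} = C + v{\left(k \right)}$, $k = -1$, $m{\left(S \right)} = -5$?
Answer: $3 i \sqrt{12867} \approx 340.3 i$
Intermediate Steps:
$p{\left(C,s \right)} = -1 + C$ ($p{\left(C,s \right)} = C - 1 = -1 + C$)
$x{\left(J \right)} = -1 + J$
$u = -115455$
$\sqrt{u + x{\left(-347 \right)}} = \sqrt{-115455 - 348} = \sqrt{-115803} = 3 i \sqrt{12867}$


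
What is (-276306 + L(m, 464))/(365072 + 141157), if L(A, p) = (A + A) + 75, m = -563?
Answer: -277357/506229 ≈ -0.54789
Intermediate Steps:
L(A, p) = 75 + 2*A (L(A, p) = 2*A + 75 = 75 + 2*A)
(-276306 + L(m, 464))/(365072 + 141157) = (-276306 + (75 + 2*(-563)))/(365072 + 141157) = (-276306 + (75 - 1126))/506229 = (-276306 - 1051)*(1/506229) = -277357*1/506229 = -277357/506229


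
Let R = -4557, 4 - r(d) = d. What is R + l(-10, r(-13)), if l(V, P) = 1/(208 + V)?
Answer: -902285/198 ≈ -4557.0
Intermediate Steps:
r(d) = 4 - d
R + l(-10, r(-13)) = -4557 + 1/(208 - 10) = -4557 + 1/198 = -902285/198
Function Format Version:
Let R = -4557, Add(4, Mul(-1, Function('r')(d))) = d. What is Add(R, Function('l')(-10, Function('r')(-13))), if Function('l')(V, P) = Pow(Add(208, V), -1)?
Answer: Rational(-902285, 198) ≈ -4557.0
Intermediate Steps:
Function('r')(d) = Add(4, Mul(-1, d))
Add(R, Function('l')(-10, Function('r')(-13))) = Add(-4557, Pow(Add(208, -10), -1)) = Add(-4557, Pow(198, -1)) = Add(-4557, Rational(1, 198)) = Rational(-902285, 198)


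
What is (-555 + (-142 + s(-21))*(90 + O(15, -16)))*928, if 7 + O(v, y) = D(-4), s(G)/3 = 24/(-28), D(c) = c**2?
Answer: -96579744/7 ≈ -1.3797e+7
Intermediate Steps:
s(G) = -18/7 (s(G) = 3*(24/(-28)) = 3*(24*(-1/28)) = 3*(-6/7) = -18/7)
O(v, y) = 9 (O(v, y) = -7 + (-4)**2 = -7 + 16 = 9)
(-555 + (-142 + s(-21))*(90 + O(15, -16)))*928 = (-555 + (-142 - 18/7)*(90 + 9))*928 = (-555 - 1012/7*99)*928 = (-555 - 100188/7)*928 = -104073/7*928 = -96579744/7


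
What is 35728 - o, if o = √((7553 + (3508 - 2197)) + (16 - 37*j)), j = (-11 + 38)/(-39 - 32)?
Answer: 35728 - √44835009/71 ≈ 35634.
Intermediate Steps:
j = -27/71 (j = 27/(-71) = 27*(-1/71) = -27/71 ≈ -0.38028)
o = √44835009/71 (o = √((7553 + (3508 - 2197)) + (16 - 37*(-27/71))) = √((7553 + 1311) + (16 + 999/71)) = √(8864 + 2135/71) = √(631479/71) = √44835009/71 ≈ 94.308)
35728 - o = 35728 - √44835009/71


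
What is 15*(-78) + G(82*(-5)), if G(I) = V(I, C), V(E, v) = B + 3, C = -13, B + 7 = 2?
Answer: -1172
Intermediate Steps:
B = -5 (B = -7 + 2 = -5)
V(E, v) = -2 (V(E, v) = -5 + 3 = -2)
G(I) = -2
15*(-78) + G(82*(-5)) = 15*(-78) - 2 = -1170 - 2 = -1172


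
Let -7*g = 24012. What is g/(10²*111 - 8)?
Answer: -6003/19411 ≈ -0.30926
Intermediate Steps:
g = -24012/7 (g = -⅐*24012 = -24012/7 ≈ -3430.3)
g/(10²*111 - 8) = -24012/(7*(10²*111 - 8)) = -24012/(7*(100*111 - 8)) = -24012/(7*(11100 - 8)) = -24012/7/11092 = -24012/7*1/11092 = -6003/19411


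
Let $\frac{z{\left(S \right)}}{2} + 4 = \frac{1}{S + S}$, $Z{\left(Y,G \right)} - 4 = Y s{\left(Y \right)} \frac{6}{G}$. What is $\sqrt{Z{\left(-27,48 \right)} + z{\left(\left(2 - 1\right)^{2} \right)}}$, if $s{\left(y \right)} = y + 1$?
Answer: $\frac{\sqrt{339}}{2} \approx 9.206$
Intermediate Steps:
$s{\left(y \right)} = 1 + y$
$Z{\left(Y,G \right)} = 4 + \frac{6 Y \left(1 + Y\right)}{G}$ ($Z{\left(Y,G \right)} = 4 + Y \left(1 + Y\right) \frac{6}{G} = 4 + \frac{6 Y \left(1 + Y\right)}{G}$)
$z{\left(S \right)} = -8 + \frac{1}{S}$ ($z{\left(S \right)} = -8 + \frac{2}{S + S} = -8 + \frac{2}{2 S} = -8 + 2 \frac{1}{2 S} = -8 + \frac{1}{S}$)
$\sqrt{Z{\left(-27,48 \right)} + z{\left(\left(2 - 1\right)^{2} \right)}} = \sqrt{\frac{2 \left(2 \cdot 48 + 3 \left(-27\right) \left(1 - 27\right)\right)}{48} - \left(8 - \frac{1}{\left(2 - 1\right)^{2}}\right)} = \sqrt{2 \cdot \frac{1}{48} \left(96 + 3 \left(-27\right) \left(-26\right)\right) - \left(8 - \frac{1}{1^{2}}\right)} = \sqrt{2 \cdot \frac{1}{48} \left(96 + 2106\right) - \left(8 - 1^{-1}\right)} = \sqrt{2 \cdot \frac{1}{48} \cdot 2202 + \left(-8 + 1\right)} = \sqrt{\frac{367}{4} - 7} = \sqrt{\frac{339}{4}} = \frac{\sqrt{339}}{2}$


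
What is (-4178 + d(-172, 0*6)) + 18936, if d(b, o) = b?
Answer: 14586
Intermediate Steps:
(-4178 + d(-172, 0*6)) + 18936 = (-4178 - 172) + 18936 = -4350 + 18936 = 14586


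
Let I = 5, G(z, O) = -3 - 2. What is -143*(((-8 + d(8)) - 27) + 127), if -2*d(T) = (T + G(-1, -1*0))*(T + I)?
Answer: -20735/2 ≈ -10368.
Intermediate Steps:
G(z, O) = -5
d(T) = -(-5 + T)*(5 + T)/2 (d(T) = -(T - 5)*(T + 5)/2 = -(-5 + T)*(5 + T)/2)
-143*(((-8 + d(8)) - 27) + 127) = -143*(((-8 + (25/2 - 1/2*8**2)) - 27) + 127) = -143*(((-8 + (25/2 - 1/2*64)) - 27) + 127) = -143*(((-8 + (25/2 - 32)) - 27) + 127) = -143*(((-8 - 39/2) - 27) + 127) = -143*((-55/2 - 27) + 127) = -143*(-109/2 + 127) = -143*145/2 = -20735/2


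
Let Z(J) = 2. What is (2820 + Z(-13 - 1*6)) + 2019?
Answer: 4841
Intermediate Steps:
(2820 + Z(-13 - 1*6)) + 2019 = (2820 + 2) + 2019 = 2822 + 2019 = 4841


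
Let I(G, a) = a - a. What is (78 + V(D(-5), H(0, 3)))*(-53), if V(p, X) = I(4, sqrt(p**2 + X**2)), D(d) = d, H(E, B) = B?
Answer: -4134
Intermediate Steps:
I(G, a) = 0
V(p, X) = 0
(78 + V(D(-5), H(0, 3)))*(-53) = (78 + 0)*(-53) = 78*(-53) = -4134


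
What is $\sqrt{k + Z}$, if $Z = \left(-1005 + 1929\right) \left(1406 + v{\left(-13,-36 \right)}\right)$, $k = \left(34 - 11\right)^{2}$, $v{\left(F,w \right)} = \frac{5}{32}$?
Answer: $\frac{\sqrt{20797078}}{4} \approx 1140.1$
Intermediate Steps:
$v{\left(F,w \right)} = \frac{5}{32}$ ($v{\left(F,w \right)} = 5 \cdot \frac{1}{32} = \frac{5}{32}$)
$k = 529$ ($k = 23^{2} = 529$)
$Z = \frac{10394307}{8}$ ($Z = \left(-1005 + 1929\right) \left(1406 + \frac{5}{32}\right) = 924 \cdot \frac{44997}{32} = \frac{10394307}{8} \approx 1.2993 \cdot 10^{6}$)
$\sqrt{k + Z} = \sqrt{529 + \frac{10394307}{8}} = \sqrt{\frac{10398539}{8}} = \frac{\sqrt{20797078}}{4}$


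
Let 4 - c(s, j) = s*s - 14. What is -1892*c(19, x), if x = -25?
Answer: 648956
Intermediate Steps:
c(s, j) = 18 - s² (c(s, j) = 4 - (s*s - 14) = 4 - (s² - 14) = 4 - (-14 + s²) = 4 + (14 - s²) = 18 - s²)
-1892*c(19, x) = -1892*(18 - 1*19²) = -1892*(18 - 1*361) = -1892*(18 - 361) = -1892*(-343) = 648956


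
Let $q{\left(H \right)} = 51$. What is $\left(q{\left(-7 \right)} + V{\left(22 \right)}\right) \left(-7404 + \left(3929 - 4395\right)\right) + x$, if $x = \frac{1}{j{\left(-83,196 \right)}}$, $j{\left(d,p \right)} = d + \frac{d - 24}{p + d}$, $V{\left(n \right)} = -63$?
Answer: $\frac{895857727}{9486} \approx 94440.0$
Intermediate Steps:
$j{\left(d,p \right)} = d + \frac{-24 + d}{d + p}$
$x = - \frac{113}{9486}$ ($x = \frac{1}{\frac{1}{-83 + 196} \left(-24 - 83 + \left(-83\right)^{2} - 16268\right)} = \frac{1}{\frac{1}{113} \left(-24 - 83 + 6889 - 16268\right)} = \frac{1}{\frac{1}{113} \left(-9486\right)} = \frac{1}{- \frac{9486}{113}} = - \frac{113}{9486} \approx -0.011912$)
$\left(q{\left(-7 \right)} + V{\left(22 \right)}\right) \left(-7404 + \left(3929 - 4395\right)\right) + x = \left(51 - 63\right) \left(-7404 + \left(3929 - 4395\right)\right) - \frac{113}{9486} = - 12 \left(-7404 - 466\right) - \frac{113}{9486} = \left(-12\right) \left(-7870\right) - \frac{113}{9486} = 94440 - \frac{113}{9486} = \frac{895857727}{9486}$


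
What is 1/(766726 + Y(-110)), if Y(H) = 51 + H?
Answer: 1/766667 ≈ 1.3043e-6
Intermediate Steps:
1/(766726 + Y(-110)) = 1/(766726 + (51 - 110)) = 1/(766726 - 59) = 1/766667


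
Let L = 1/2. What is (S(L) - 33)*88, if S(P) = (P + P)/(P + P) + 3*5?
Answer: -1496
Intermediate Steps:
L = 1/2 ≈ 0.50000
S(P) = 16 (S(P) = (2*P)/((2*P)) + 15 = (2*P)*(1/(2*P)) + 15 = 1 + 15 = 16)
(S(L) - 33)*88 = (16 - 33)*88 = -17*88 = -1496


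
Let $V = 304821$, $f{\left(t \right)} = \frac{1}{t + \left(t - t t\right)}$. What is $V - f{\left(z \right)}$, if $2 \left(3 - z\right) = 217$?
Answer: $\frac{13828204669}{45365} \approx 3.0482 \cdot 10^{5}$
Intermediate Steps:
$z = - \frac{211}{2}$ ($z = 3 - \frac{217}{2} = - \frac{211}{2} \approx -105.5$)
$f{\left(t \right)} = \frac{1}{- t^{2} + 2 t}$ ($f{\left(t \right)} = \frac{1}{t - \left(t^{2} - t\right)} = \frac{1}{- t^{2} + 2 t}$)
$V - f{\left(z \right)} = 304821 - - \frac{1}{\left(- \frac{211}{2}\right) \left(-2 - \frac{211}{2}\right)} = 304821 - \left(-1\right) \left(- \frac{2}{211}\right) \frac{1}{- \frac{215}{2}} = 304821 - \left(-1\right) \left(- \frac{2}{211}\right) \left(- \frac{2}{215}\right) = 304821 - - \frac{4}{45365} = 304821 + \frac{4}{45365} = \frac{13828204669}{45365}$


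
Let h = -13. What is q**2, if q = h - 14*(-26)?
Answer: 123201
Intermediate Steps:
q = 351 (q = -13 - 14*(-26) = -13 + 364 = 351)
q**2 = 351**2 = 123201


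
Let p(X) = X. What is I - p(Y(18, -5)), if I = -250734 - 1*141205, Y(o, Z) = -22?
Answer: -391917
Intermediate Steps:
I = -391939 (I = -250734 - 141205 = -391939)
I - p(Y(18, -5)) = -391939 - 1*(-22) = -391939 + 22 = -391917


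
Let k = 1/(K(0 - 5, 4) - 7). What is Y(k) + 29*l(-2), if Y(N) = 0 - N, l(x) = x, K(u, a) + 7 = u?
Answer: -1101/19 ≈ -57.947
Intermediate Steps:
K(u, a) = -7 + u
k = -1/19 (k = 1/((-7 + (0 - 5)) - 7) = 1/((-7 - 5) - 7) = 1/(-12 - 7) = 1/(-19) = -1/19 ≈ -0.052632)
Y(N) = -N
Y(k) + 29*l(-2) = -1*(-1/19) + 29*(-2) = 1/19 - 58 = -1101/19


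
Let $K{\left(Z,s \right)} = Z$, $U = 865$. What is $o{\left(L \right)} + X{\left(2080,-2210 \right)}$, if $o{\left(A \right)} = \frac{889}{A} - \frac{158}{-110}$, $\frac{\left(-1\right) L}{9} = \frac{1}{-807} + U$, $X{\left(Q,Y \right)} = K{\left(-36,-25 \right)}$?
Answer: $- \frac{570593531}{16454130} \approx -34.678$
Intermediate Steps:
$X{\left(Q,Y \right)} = -36$
$L = - \frac{2094162}{269}$ ($L = - 9 \left(\frac{1}{-807} + 865\right) = - 9 \left(- \frac{1}{807} + 865\right) = \left(-9\right) \frac{698054}{807} = - \frac{2094162}{269} \approx -7785.0$)
$o{\left(A \right)} = \frac{79}{55} + \frac{889}{A}$ ($o{\left(A \right)} = \frac{889}{A} - - \frac{79}{55} = \frac{889}{A} + \frac{79}{55} = \frac{79}{55} + \frac{889}{A}$)
$o{\left(L \right)} + X{\left(2080,-2210 \right)} = \left(\frac{79}{55} + \frac{889}{- \frac{2094162}{269}}\right) - 36 = \left(\frac{79}{55} + 889 \left(- \frac{269}{2094162}\right)\right) - 36 = \left(\frac{79}{55} - \frac{34163}{299166}\right) - 36 = \frac{21755149}{16454130} - 36 = - \frac{570593531}{16454130}$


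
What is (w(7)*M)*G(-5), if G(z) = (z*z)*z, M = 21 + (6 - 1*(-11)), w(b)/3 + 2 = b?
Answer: -71250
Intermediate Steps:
w(b) = -6 + 3*b
M = 38 (M = 21 + (6 + 11) = 21 + 17 = 38)
G(z) = z³ (G(z) = z²*z = z³)
(w(7)*M)*G(-5) = ((-6 + 3*7)*38)*(-5)³ = ((-6 + 21)*38)*(-125) = (15*38)*(-125) = 570*(-125) = -71250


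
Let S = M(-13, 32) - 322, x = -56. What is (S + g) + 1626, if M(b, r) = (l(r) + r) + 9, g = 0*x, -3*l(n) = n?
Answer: 4003/3 ≈ 1334.3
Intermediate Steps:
l(n) = -n/3
g = 0 (g = 0*(-56) = 0)
M(b, r) = 9 + 2*r/3 (M(b, r) = (-r/3 + r) + 9 = 2*r/3 + 9 = 9 + 2*r/3)
S = -875/3 (S = (9 + (⅔)*32) - 322 = (9 + 64/3) - 322 = 91/3 - 322 = -875/3 ≈ -291.67)
(S + g) + 1626 = (-875/3 + 0) + 1626 = -875/3 + 1626 = 4003/3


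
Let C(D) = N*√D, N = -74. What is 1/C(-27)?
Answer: I*√3/666 ≈ 0.0026007*I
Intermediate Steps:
C(D) = -74*√D
1/C(-27) = 1/(-222*I*√3) = I*√3/666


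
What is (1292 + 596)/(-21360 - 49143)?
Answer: -1888/70503 ≈ -0.026779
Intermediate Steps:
(1292 + 596)/(-21360 - 49143) = 1888/(-70503) = 1888*(-1/70503) = -1888/70503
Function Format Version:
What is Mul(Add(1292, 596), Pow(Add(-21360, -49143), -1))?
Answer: Rational(-1888, 70503) ≈ -0.026779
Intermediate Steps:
Mul(Add(1292, 596), Pow(Add(-21360, -49143), -1)) = Mul(1888, Pow(-70503, -1)) = Mul(1888, Rational(-1, 70503)) = Rational(-1888, 70503)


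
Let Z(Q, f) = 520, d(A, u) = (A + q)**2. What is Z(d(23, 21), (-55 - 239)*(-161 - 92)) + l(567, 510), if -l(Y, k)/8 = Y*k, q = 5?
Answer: -2312840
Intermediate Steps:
d(A, u) = (5 + A)**2 (d(A, u) = (A + 5)**2 = (5 + A)**2)
l(Y, k) = -8*Y*k
Z(d(23, 21), (-55 - 239)*(-161 - 92)) + l(567, 510) = 520 - 8*567*510 = 520 - 2313360 = -2312840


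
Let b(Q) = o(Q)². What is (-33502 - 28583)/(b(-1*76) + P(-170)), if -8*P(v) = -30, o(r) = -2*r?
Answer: -248340/92431 ≈ -2.6868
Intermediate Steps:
P(v) = 15/4 (P(v) = -⅛*(-30) = 15/4)
b(Q) = 4*Q² (b(Q) = (-2*Q)² = 4*Q²)
(-33502 - 28583)/(b(-1*76) + P(-170)) = (-33502 - 28583)/(4*(-1*76)² + 15/4) = -62085/(4*(-76)² + 15/4) = -62085/(4*5776 + 15/4) = -62085/(23104 + 15/4) = -62085/92431/4 = -62085*4/92431 = -248340/92431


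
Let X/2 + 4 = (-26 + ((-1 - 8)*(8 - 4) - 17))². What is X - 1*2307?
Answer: 10167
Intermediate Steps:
X = 12474 (X = -8 + 2*(-26 + ((-1 - 8)*(8 - 4) - 17))² = -8 + 2*(-26 + (-9*4 - 17))² = -8 + 2*(-26 + (-36 - 17))² = -8 + 2*(-26 - 53)² = -8 + 2*(-79)² = -8 + 2*6241 = -8 + 12482 = 12474)
X - 1*2307 = 12474 - 1*2307 = 12474 - 2307 = 10167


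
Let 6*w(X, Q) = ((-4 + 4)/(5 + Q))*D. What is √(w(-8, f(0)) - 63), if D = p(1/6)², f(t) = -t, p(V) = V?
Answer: 3*I*√7 ≈ 7.9373*I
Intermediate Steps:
D = 1/36 (D = (1/6)² = (⅙)² = 1/36 ≈ 0.027778)
w(X, Q) = 0 (w(X, Q) = (((-4 + 4)/(5 + Q))*(1/36))/6 = ((0/(5 + Q))*(1/36))/6 = (0*(1/36))/6 = (⅙)*0 = 0)
√(w(-8, f(0)) - 63) = √(0 - 63) = √(-63) = 3*I*√7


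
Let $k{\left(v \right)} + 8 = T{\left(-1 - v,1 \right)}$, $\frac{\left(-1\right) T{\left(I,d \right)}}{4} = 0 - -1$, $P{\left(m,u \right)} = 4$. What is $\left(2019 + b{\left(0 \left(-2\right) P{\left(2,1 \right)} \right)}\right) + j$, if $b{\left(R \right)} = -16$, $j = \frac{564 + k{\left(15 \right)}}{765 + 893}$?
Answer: $\frac{1660763}{829} \approx 2003.3$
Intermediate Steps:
$T{\left(I,d \right)} = -4$ ($T{\left(I,d \right)} = - 4 \left(0 - -1\right) = - 4 \left(0 + 1\right) = \left(-4\right) 1 = -4$)
$k{\left(v \right)} = -12$ ($k{\left(v \right)} = -8 - 4 = -12$)
$j = \frac{276}{829}$ ($j = \frac{564 - 12}{765 + 893} = \frac{552}{1658} = 552 \cdot \frac{1}{1658} = \frac{276}{829} \approx 0.33293$)
$\left(2019 + b{\left(0 \left(-2\right) P{\left(2,1 \right)} \right)}\right) + j = \left(2019 - 16\right) + \frac{276}{829} = 2003 + \frac{276}{829} = \frac{1660763}{829}$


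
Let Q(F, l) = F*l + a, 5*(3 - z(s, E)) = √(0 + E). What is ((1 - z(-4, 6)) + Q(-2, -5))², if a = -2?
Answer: (30 + √6)²/25 ≈ 42.119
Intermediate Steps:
z(s, E) = 3 - √E/5 (z(s, E) = 3 - √(0 + E)/5 = 3 - √E/5)
Q(F, l) = -2 + F*l (Q(F, l) = F*l - 2 = -2 + F*l)
((1 - z(-4, 6)) + Q(-2, -5))² = ((1 - (3 - √6/5)) + (-2 - 2*(-5)))² = ((1 + (-3 + √6/5)) + (-2 + 10))² = ((-2 + √6/5) + 8)² = (6 + √6/5)²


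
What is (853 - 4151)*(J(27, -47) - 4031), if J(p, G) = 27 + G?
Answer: 13360198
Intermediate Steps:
(853 - 4151)*(J(27, -47) - 4031) = (853 - 4151)*((27 - 47) - 4031) = -3298*(-20 - 4031) = -3298*(-4051) = 13360198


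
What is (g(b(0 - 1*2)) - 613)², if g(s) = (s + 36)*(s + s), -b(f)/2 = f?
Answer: 85849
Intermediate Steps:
b(f) = -2*f
g(s) = 2*s*(36 + s) (g(s) = (36 + s)*(2*s) = 2*s*(36 + s))
(g(b(0 - 1*2)) - 613)² = (2*(-2*(0 - 1*2))*(36 - 2*(0 - 1*2)) - 613)² = (2*(-2*(0 - 2))*(36 - 2*(0 - 2)) - 613)² = (2*(-2*(-2))*(36 - 2*(-2)) - 613)² = (2*4*(36 + 4) - 613)² = (2*4*40 - 613)² = (320 - 613)² = (-293)² = 85849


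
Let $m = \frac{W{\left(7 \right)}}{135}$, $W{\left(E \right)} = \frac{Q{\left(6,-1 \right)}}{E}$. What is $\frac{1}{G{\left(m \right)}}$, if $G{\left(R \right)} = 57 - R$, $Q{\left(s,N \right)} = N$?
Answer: $\frac{945}{53866} \approx 0.017544$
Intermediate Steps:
$W{\left(E \right)} = - \frac{1}{E}$
$m = - \frac{1}{945}$ ($m = \frac{\left(-1\right) \frac{1}{7}}{135} = \left(-1\right) \frac{1}{7} \cdot \frac{1}{135} = \left(- \frac{1}{7}\right) \frac{1}{135} = - \frac{1}{945} \approx -0.0010582$)
$\frac{1}{G{\left(m \right)}} = \frac{1}{57 - - \frac{1}{945}} = \frac{1}{57 + \frac{1}{945}} = \frac{1}{\frac{53866}{945}} = \frac{945}{53866}$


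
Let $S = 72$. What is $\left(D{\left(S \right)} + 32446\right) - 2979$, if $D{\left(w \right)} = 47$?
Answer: $29514$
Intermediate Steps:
$\left(D{\left(S \right)} + 32446\right) - 2979 = \left(47 + 32446\right) - 2979 = 32493 - 2979 = 29514$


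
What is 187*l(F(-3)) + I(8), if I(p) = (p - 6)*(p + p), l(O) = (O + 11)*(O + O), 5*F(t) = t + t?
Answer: -109156/25 ≈ -4366.2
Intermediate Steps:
F(t) = 2*t/5 (F(t) = (t + t)/5 = (2*t)/5 = 2*t/5)
l(O) = 2*O*(11 + O) (l(O) = (11 + O)*(2*O) = 2*O*(11 + O))
I(p) = 2*p*(-6 + p) (I(p) = (-6 + p)*(2*p) = 2*p*(-6 + p))
187*l(F(-3)) + I(8) = 187*(2*((⅖)*(-3))*(11 + (⅖)*(-3))) + 2*8*(-6 + 8) = 187*(2*(-6/5)*(11 - 6/5)) + 2*8*2 = 187*(2*(-6/5)*(49/5)) + 32 = 187*(-588/25) + 32 = -109956/25 + 32 = -109156/25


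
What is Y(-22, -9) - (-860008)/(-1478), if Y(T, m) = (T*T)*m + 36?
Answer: -3622484/739 ≈ -4901.9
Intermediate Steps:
Y(T, m) = 36 + m*T**2 (Y(T, m) = T**2*m + 36 = m*T**2 + 36 = 36 + m*T**2)
Y(-22, -9) - (-860008)/(-1478) = (36 - 9*(-22)**2) - (-860008)/(-1478) = (36 - 9*484) - (-860008)*(-1)/1478 = (36 - 4356) - 557*772/739 = -4320 - 430004/739 = -3622484/739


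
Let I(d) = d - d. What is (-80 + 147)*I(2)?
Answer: 0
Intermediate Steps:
I(d) = 0
(-80 + 147)*I(2) = (-80 + 147)*0 = 67*0 = 0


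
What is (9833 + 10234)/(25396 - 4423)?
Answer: 6689/6991 ≈ 0.95680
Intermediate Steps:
(9833 + 10234)/(25396 - 4423) = 20067/20973 = 20067*(1/20973) = 6689/6991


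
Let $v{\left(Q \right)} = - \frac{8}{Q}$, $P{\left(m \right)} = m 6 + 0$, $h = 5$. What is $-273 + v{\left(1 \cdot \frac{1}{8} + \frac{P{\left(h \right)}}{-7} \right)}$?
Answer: $- \frac{63161}{233} \approx -271.08$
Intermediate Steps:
$P{\left(m \right)} = 6 m$ ($P{\left(m \right)} = 6 m + 0 = 6 m$)
$-273 + v{\left(1 \cdot \frac{1}{8} + \frac{P{\left(h \right)}}{-7} \right)} = -273 - \frac{8}{1 \cdot \frac{1}{8} + \frac{6 \cdot 5}{-7}} = -273 - \frac{8}{1 \cdot \frac{1}{8} + 30 \left(- \frac{1}{7}\right)} = -273 - \frac{8}{\frac{1}{8} - \frac{30}{7}} = -273 - \frac{8}{- \frac{233}{56}} = -273 - - \frac{448}{233} = -273 + \frac{448}{233} = - \frac{63161}{233}$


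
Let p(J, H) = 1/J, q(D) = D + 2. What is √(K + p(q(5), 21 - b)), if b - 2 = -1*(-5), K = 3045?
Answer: 146*√7/7 ≈ 55.183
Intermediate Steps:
b = 7 (b = 2 - 1*(-5) = 2 + 5 = 7)
q(D) = 2 + D
√(K + p(q(5), 21 - b)) = √(3045 + 1/(2 + 5)) = √(3045 + 1/7) = √(3045 + ⅐) = √(21316/7) = 146*√7/7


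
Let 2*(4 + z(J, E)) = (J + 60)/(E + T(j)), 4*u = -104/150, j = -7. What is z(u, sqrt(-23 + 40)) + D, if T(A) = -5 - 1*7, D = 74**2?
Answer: 17364626/3175 - 4487*sqrt(17)/19050 ≈ 5468.2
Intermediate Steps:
D = 5476
T(A) = -12 (T(A) = -5 - 7 = -12)
u = -13/75 (u = (-104/150)/4 = (-104*1/150)/4 = (1/4)*(-52/75) = -13/75 ≈ -0.17333)
z(J, E) = -4 + (60 + J)/(2*(-12 + E)) (z(J, E) = -4 + ((J + 60)/(E - 12))/2 = -4 + ((60 + J)/(-12 + E))/2 = -4 + (60 + J)/(2*(-12 + E)))
z(u, sqrt(-23 + 40)) + D = (156 - 13/75 - 8*sqrt(-23 + 40))/(2*(-12 + sqrt(-23 + 40))) + 5476 = (156 - 13/75 - 8*sqrt(17))/(2*(-12 + sqrt(17))) + 5476 = (11687/75 - 8*sqrt(17))/(2*(-12 + sqrt(17))) + 5476 = 5476 + (11687/75 - 8*sqrt(17))/(2*(-12 + sqrt(17)))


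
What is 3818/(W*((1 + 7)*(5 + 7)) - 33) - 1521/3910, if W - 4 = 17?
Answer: 11912237/7753530 ≈ 1.5364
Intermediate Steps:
W = 21 (W = 4 + 17 = 21)
3818/(W*((1 + 7)*(5 + 7)) - 33) - 1521/3910 = 3818/(21*((1 + 7)*(5 + 7)) - 33) - 1521/3910 = 3818/(21*(8*12) - 33) - 1521*1/3910 = 3818/(21*96 - 33) - 1521/3910 = 3818/(2016 - 33) - 1521/3910 = 3818/1983 - 1521/3910 = 11912237/7753530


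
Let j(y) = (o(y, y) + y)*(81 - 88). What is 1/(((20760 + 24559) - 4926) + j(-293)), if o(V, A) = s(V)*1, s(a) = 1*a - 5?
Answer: 1/44530 ≈ 2.2457e-5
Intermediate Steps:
s(a) = -5 + a (s(a) = a - 5 = -5 + a)
o(V, A) = -5 + V (o(V, A) = (-5 + V)*1 = -5 + V)
j(y) = 35 - 14*y (j(y) = ((-5 + y) + y)*(81 - 88) = (-5 + 2*y)*(-7) = 35 - 14*y)
1/(((20760 + 24559) - 4926) + j(-293)) = 1/(((20760 + 24559) - 4926) + (35 - 14*(-293))) = 1/((45319 - 4926) + (35 + 4102)) = 1/(40393 + 4137) = 1/44530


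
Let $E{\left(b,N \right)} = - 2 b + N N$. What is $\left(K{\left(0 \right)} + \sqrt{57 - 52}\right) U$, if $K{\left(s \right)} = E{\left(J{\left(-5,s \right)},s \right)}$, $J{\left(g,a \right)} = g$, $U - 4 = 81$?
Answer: $850 + 85 \sqrt{5} \approx 1040.1$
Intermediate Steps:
$U = 85$ ($U = 4 + 81 = 85$)
$E{\left(b,N \right)} = N^{2} - 2 b$ ($E{\left(b,N \right)} = - 2 b + N^{2} = N^{2} - 2 b$)
$K{\left(s \right)} = 10 + s^{2}$ ($K{\left(s \right)} = s^{2} - -10 = s^{2} + 10 = 10 + s^{2}$)
$\left(K{\left(0 \right)} + \sqrt{57 - 52}\right) U = \left(\left(10 + 0^{2}\right) + \sqrt{57 - 52}\right) 85 = \left(\left(10 + 0\right) + \sqrt{5}\right) 85 = \left(10 + \sqrt{5}\right) 85 = 850 + 85 \sqrt{5}$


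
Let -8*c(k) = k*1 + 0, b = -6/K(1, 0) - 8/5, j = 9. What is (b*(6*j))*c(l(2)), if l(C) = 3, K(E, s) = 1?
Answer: 1539/10 ≈ 153.90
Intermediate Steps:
b = -38/5 (b = -6/1 - 8/5 = -6*1 - 8*⅕ = -6 - 8/5 = -38/5 ≈ -7.6000)
c(k) = -k/8 (c(k) = -(k*1 + 0)/8 = -(k + 0)/8 = -k/8)
(b*(6*j))*c(l(2)) = (-228*9/5)*(-⅛*3) = -38/5*54*(-3/8) = -2052/5*(-3/8) = 1539/10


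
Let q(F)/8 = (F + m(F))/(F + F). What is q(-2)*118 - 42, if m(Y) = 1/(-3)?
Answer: 1526/3 ≈ 508.67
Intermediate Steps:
m(Y) = -⅓
q(F) = 4*(-⅓ + F)/F (q(F) = 8*((F - ⅓)/(F + F)) = 8*((-⅓ + F)/((2*F))) = 8*((-⅓ + F)*(1/(2*F))) = 8*((-⅓ + F)/(2*F)) = 4*(-⅓ + F)/F)
q(-2)*118 - 42 = (4 - 4/3/(-2))*118 - 42 = (4 - 4/3*(-½))*118 - 42 = (4 + ⅔)*118 - 42 = (14/3)*118 - 42 = 1652/3 - 42 = 1526/3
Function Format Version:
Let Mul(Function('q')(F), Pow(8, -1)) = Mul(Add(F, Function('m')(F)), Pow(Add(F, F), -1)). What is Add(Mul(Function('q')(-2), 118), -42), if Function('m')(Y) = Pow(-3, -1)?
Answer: Rational(1526, 3) ≈ 508.67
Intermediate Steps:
Function('m')(Y) = Rational(-1, 3)
Function('q')(F) = Mul(4, Pow(F, -1), Add(Rational(-1, 3), F)) (Function('q')(F) = Mul(8, Mul(Add(F, Rational(-1, 3)), Pow(Add(F, F), -1))) = Mul(8, Mul(Add(Rational(-1, 3), F), Pow(Mul(2, F), -1))) = Mul(8, Mul(Add(Rational(-1, 3), F), Mul(Rational(1, 2), Pow(F, -1)))) = Mul(8, Mul(Rational(1, 2), Pow(F, -1), Add(Rational(-1, 3), F))) = Mul(4, Pow(F, -1), Add(Rational(-1, 3), F)))
Add(Mul(Function('q')(-2), 118), -42) = Add(Mul(Add(4, Mul(Rational(-4, 3), Pow(-2, -1))), 118), -42) = Add(Mul(Add(4, Mul(Rational(-4, 3), Rational(-1, 2))), 118), -42) = Add(Mul(Add(4, Rational(2, 3)), 118), -42) = Add(Mul(Rational(14, 3), 118), -42) = Add(Rational(1652, 3), -42) = Rational(1526, 3)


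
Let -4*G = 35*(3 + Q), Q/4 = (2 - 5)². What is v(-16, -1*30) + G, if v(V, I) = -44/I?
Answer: -20387/60 ≈ -339.78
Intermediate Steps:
Q = 36 (Q = 4*(2 - 5)² = 4*(-3)² = 4*9 = 36)
G = -1365/4 (G = -35*(3 + 36)/4 = -35*39/4 = -¼*1365 = -1365/4 ≈ -341.25)
v(-16, -1*30) + G = -44/((-1*30)) - 1365/4 = -44/(-30) - 1365/4 = -44*(-1/30) - 1365/4 = 22/15 - 1365/4 = -20387/60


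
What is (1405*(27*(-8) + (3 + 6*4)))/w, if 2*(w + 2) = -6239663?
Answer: 25290/297127 ≈ 0.085115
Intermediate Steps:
w = -6239667/2 (w = -2 + (½)*(-6239663) = -2 - 6239663/2 = -6239667/2 ≈ -3.1198e+6)
(1405*(27*(-8) + (3 + 6*4)))/w = (1405*(27*(-8) + (3 + 6*4)))/(-6239667/2) = (1405*(-216 + (3 + 24)))*(-2/6239667) = (1405*(-216 + 27))*(-2/6239667) = (1405*(-189))*(-2/6239667) = -265545*(-2/6239667) = 25290/297127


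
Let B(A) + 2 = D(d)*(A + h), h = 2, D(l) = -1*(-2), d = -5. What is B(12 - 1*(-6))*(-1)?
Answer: -38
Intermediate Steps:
D(l) = 2
B(A) = 2 + 2*A (B(A) = -2 + 2*(A + 2) = -2 + 2*(2 + A) = -2 + (4 + 2*A) = 2 + 2*A)
B(12 - 1*(-6))*(-1) = (2 + 2*(12 - 1*(-6)))*(-1) = (2 + 2*(12 + 6))*(-1) = (2 + 2*18)*(-1) = (2 + 36)*(-1) = 38*(-1) = -38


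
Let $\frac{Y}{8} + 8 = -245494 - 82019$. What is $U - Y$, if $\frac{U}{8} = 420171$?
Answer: $5981536$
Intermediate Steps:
$U = 3361368$ ($U = 8 \cdot 420171 = 3361368$)
$Y = -2620168$ ($Y = -64 + 8 \left(-245494 - 82019\right) = -64 + 8 \left(-327513\right) = -64 - 2620104 = -2620168$)
$U - Y = 3361368 - -2620168 = 3361368 + 2620168 = 5981536$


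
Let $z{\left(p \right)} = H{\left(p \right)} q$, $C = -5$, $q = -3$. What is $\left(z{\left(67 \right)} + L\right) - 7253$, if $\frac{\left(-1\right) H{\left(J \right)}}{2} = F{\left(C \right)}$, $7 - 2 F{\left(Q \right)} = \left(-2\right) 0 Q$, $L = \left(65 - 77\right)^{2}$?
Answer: $-7088$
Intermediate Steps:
$L = 144$ ($L = \left(-12\right)^{2} = 144$)
$F{\left(Q \right)} = \frac{7}{2}$ ($F{\left(Q \right)} = \frac{7}{2} - \frac{\left(-2\right) 0 Q}{2} = \frac{7}{2} - \frac{0 Q}{2} = \frac{7}{2} - 0 = \frac{7}{2} + 0 = \frac{7}{2}$)
$H{\left(J \right)} = -7$ ($H{\left(J \right)} = \left(-2\right) \frac{7}{2} = -7$)
$z{\left(p \right)} = 21$ ($z{\left(p \right)} = \left(-7\right) \left(-3\right) = 21$)
$\left(z{\left(67 \right)} + L\right) - 7253 = \left(21 + 144\right) - 7253 = 165 - 7253 = -7088$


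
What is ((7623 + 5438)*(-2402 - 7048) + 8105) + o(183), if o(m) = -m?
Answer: -123418528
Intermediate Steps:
((7623 + 5438)*(-2402 - 7048) + 8105) + o(183) = ((7623 + 5438)*(-2402 - 7048) + 8105) - 1*183 = (13061*(-9450) + 8105) - 183 = (-123426450 + 8105) - 183 = -123418345 - 183 = -123418528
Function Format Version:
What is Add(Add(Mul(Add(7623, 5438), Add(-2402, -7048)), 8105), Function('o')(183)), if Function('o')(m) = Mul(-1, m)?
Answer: -123418528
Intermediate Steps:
Add(Add(Mul(Add(7623, 5438), Add(-2402, -7048)), 8105), Function('o')(183)) = Add(Add(Mul(Add(7623, 5438), Add(-2402, -7048)), 8105), Mul(-1, 183)) = Add(Add(Mul(13061, -9450), 8105), -183) = Add(Add(-123426450, 8105), -183) = Add(-123418345, -183) = -123418528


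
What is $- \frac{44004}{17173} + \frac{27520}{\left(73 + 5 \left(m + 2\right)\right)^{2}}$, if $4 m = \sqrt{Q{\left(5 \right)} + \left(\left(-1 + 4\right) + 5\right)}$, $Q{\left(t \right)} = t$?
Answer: $\frac{304457936427836}{207411891121773} - \frac{1461862400 \sqrt{13}}{12077790201} \approx 1.0315$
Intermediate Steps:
$m = \frac{\sqrt{13}}{4}$ ($m = \frac{\sqrt{5 + \left(\left(-1 + 4\right) + 5\right)}}{4} = \frac{\sqrt{5 + \left(3 + 5\right)}}{4} = \frac{\sqrt{5 + 8}}{4} = \frac{\sqrt{13}}{4} \approx 0.90139$)
$- \frac{44004}{17173} + \frac{27520}{\left(73 + 5 \left(m + 2\right)\right)^{2}} = - \frac{44004}{17173} + \frac{27520}{\left(73 + 5 \left(\frac{\sqrt{13}}{4} + 2\right)\right)^{2}} = \left(-44004\right) \frac{1}{17173} + \frac{27520}{\left(73 + 5 \left(2 + \frac{\sqrt{13}}{4}\right)\right)^{2}} = - \frac{44004}{17173} + \frac{27520}{\left(73 + \left(10 + \frac{5 \sqrt{13}}{4}\right)\right)^{2}} = - \frac{44004}{17173} + \frac{27520}{\left(83 + \frac{5 \sqrt{13}}{4}\right)^{2}}$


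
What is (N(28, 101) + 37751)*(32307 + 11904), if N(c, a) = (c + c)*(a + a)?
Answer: 2169124293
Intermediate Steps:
N(c, a) = 4*a*c (N(c, a) = (2*c)*(2*a) = 4*a*c)
(N(28, 101) + 37751)*(32307 + 11904) = (4*101*28 + 37751)*(32307 + 11904) = (11312 + 37751)*44211 = 49063*44211 = 2169124293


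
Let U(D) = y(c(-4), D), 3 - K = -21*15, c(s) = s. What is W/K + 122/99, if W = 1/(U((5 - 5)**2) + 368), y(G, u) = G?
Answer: 4707281/3819816 ≈ 1.2323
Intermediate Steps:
K = 318 (K = 3 - (-21)*15 = 3 - 1*(-315) = 3 + 315 = 318)
U(D) = -4
W = 1/364 (W = 1/(-4 + 368) = 1/364 ≈ 0.0027473)
W/K + 122/99 = (1/364)/318 + 122/99 = (1/364)*(1/318) + 122*(1/99) = 1/115752 + 122/99 = 4707281/3819816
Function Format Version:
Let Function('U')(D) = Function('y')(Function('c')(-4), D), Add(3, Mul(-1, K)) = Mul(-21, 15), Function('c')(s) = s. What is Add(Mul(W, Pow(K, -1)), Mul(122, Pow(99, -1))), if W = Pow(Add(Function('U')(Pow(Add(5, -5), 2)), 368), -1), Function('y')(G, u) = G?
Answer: Rational(4707281, 3819816) ≈ 1.2323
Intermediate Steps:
K = 318 (K = Add(3, Mul(-1, Mul(-21, 15))) = Add(3, Mul(-1, -315)) = Add(3, 315) = 318)
Function('U')(D) = -4
W = Rational(1, 364) (W = Pow(Add(-4, 368), -1) = Pow(364, -1) = Rational(1, 364) ≈ 0.0027473)
Add(Mul(W, Pow(K, -1)), Mul(122, Pow(99, -1))) = Add(Mul(Rational(1, 364), Pow(318, -1)), Mul(122, Pow(99, -1))) = Add(Mul(Rational(1, 364), Rational(1, 318)), Mul(122, Rational(1, 99))) = Add(Rational(1, 115752), Rational(122, 99)) = Rational(4707281, 3819816)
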